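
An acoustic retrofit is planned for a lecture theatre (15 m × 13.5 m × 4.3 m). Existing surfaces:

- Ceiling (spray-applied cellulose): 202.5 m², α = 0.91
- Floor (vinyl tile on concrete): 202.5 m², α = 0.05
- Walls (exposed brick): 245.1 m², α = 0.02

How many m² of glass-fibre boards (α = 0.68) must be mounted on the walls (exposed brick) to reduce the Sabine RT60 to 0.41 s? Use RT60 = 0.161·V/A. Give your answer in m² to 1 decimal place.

216.1

Total absorption A₁ = 202.5*0.91 + 202.5*0.05 + 245.1*0.02
  = 184.275 + 10.125 + 4.902 = 199.302 m² sabins.
V = 870.75 m³. Target absorption A₂ = 0.161 × 870.75 / 0.41 = 341.929 sabins.
ΔA needed = 341.929 − 199.302 = 142.627 sabins.
Net gain per m²: Δα = 0.68 − 0.02 = 0.66.
Area = ΔA/Δα = 142.627/0.66 = 216.1 m².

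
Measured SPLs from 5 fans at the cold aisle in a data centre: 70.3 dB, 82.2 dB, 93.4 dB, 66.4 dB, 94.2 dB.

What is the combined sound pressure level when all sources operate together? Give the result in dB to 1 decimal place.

Converting to relative power and adding: 10^(70.3/10) + 10^(82.2/10) + 10^(93.4/10) + 10^(66.4/10) + 10^(94.2/10) = 4.999e+09.
L_total = 10·log₁₀(4.999e+09) = 97.0 dB.

97.0 dB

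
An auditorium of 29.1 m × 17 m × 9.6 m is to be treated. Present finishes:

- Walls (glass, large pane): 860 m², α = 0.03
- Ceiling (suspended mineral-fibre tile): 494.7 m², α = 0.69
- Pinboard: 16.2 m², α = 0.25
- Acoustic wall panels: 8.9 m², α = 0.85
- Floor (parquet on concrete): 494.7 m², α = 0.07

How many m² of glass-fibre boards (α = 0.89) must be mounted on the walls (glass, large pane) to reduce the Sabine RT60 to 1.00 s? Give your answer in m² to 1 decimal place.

408.4

A₁ = Σ Sᵢαᵢ = 860×0.03 + 494.7×0.69 + 16.2×0.25 + 8.9×0.85 + 494.7×0.07 = 413.387 sabins.
Required A₂ = 0.161·4749.12/1.00 = 764.608 sabins.
ΔA needed = 764.608 − 413.387 = 351.221 sabins.
Each m² of panel replacing the walls (glass, large pane) adds (0.89 − 0.03) = 0.86 sabins.
Area = ΔA/Δα = 351.221/0.86 = 408.4 m².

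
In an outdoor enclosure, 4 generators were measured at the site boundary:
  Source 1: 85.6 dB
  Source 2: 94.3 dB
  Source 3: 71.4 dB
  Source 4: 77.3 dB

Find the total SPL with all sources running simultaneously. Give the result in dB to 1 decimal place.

94.9 dB

Converting to relative power and adding: 10^(85.6/10) + 10^(94.3/10) + 10^(71.4/10) + 10^(77.3/10) = 3.122e+09.
Combined level = 10 log₁₀(3.122e+09) = 94.9 dB.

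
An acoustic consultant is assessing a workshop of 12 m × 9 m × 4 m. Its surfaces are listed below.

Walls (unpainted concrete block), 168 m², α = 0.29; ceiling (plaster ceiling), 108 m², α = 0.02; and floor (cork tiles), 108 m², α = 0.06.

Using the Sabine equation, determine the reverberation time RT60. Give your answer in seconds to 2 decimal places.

Equivalent absorption area: A = 168·0.29 + 108·0.02 + 108·0.06 = 57.360 m².
Volume V = 12 × 9 × 4 = 432 m³.
Sabine: RT60 = 0.161 × 432 / 57.360 = 1.21 s.

1.21 sec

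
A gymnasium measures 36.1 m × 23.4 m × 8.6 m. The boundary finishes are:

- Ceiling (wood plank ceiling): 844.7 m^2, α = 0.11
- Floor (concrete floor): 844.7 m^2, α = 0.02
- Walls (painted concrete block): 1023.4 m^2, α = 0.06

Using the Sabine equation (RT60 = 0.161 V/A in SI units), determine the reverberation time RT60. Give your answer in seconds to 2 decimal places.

Equivalent absorption area: A = 844.7·0.11 + 844.7·0.02 + 1023.4·0.06 = 171.215 m^2.
Room volume: 7264.764 m³.
T = 0.161 V/A = 0.161·7264.764/171.215 = 6.83 s.

6.83 s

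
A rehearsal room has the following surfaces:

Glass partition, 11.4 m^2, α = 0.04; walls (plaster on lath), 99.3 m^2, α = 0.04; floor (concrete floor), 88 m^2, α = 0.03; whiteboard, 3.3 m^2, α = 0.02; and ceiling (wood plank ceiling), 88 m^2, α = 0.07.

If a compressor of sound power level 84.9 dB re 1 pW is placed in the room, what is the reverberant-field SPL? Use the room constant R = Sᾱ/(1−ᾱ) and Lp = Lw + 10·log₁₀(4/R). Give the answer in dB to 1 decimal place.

Σ(Sᵢαᵢ) = 11.4·0.04 + 99.3·0.04 + 88·0.03 + 3.3·0.02 + 88·0.07 = 13.294; total area S = 290.0 m^2.
ᾱ = 0.0458, so room constant R = A/(1−ᾱ) = 13.932 m^2.
Lp = 84.9 + 10·log₁₀(4/13.932) = 84.9 + (-5.42) = 79.5 dB.

79.5 dB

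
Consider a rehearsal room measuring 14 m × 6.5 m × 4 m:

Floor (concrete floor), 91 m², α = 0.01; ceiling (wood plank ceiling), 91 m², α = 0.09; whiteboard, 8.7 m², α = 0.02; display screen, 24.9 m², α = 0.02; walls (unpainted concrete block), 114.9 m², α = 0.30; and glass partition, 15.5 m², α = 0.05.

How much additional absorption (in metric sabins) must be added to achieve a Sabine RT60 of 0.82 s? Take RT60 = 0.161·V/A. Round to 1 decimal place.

A₁ = Σ Sᵢαᵢ = 91·0.01 + 91·0.09 + 8.7·0.02 + 24.9·0.02 + 114.9·0.30 + 15.5·0.05 = 45.017 sabins.
For T = 0.82 s, need A₂ = 0.161·V/T = 0.161·364/0.82 = 71.468 sabins.
Shortfall: 71.468 − 45.017 = 26.5 sabins.

26.5 sabins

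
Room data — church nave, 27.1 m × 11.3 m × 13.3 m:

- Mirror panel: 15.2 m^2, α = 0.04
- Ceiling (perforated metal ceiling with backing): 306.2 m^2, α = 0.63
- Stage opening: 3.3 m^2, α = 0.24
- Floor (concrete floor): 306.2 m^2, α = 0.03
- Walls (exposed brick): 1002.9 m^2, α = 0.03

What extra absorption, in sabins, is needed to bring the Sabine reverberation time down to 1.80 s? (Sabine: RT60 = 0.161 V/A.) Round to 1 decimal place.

Total absorption A₁ = 15.2×0.04 + 306.2×0.63 + 3.3×0.24 + 306.2×0.03 + 1002.9×0.03
  = 0.608 + 192.906 + 0.792 + 9.186 + 30.087 = 233.579 m^2 sabins.
Target A₂ = 0.161·4072.859/1.80 = 364.295 sabins (V = 4072.859 m³).
ΔA = A₂ − A₁ = 364.295 − 233.579 = 130.7 sabins.

130.7 sabins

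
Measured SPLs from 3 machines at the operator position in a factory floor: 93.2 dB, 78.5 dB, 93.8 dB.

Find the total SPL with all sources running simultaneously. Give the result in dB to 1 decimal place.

Σ 10^(Lᵢ/10) = 4.559e+09.
Back to dB: 10·log₁₀ Σ = 96.6 dB.

96.6 dB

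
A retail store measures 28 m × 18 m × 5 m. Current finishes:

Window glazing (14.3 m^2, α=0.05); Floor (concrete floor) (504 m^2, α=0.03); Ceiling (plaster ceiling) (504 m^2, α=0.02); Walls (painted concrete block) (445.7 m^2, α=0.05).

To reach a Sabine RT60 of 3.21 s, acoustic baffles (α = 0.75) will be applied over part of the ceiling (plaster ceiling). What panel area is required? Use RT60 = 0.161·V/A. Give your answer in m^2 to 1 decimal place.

107.1

A₁ = Σ Sᵢαᵢ = 14.3×0.05 + 504×0.03 + 504×0.02 + 445.7×0.05 = 48.200 sabins.
Required A₂ = 0.161·2520/3.21 = 126.393 sabins.
ΔA needed = 126.393 − 48.200 = 78.193 sabins.
Each m^2 of panel replacing the ceiling (plaster ceiling) adds (0.75 − 0.02) = 0.73 sabins.
Panel area = 78.193 / 0.73 = 107.1 m^2.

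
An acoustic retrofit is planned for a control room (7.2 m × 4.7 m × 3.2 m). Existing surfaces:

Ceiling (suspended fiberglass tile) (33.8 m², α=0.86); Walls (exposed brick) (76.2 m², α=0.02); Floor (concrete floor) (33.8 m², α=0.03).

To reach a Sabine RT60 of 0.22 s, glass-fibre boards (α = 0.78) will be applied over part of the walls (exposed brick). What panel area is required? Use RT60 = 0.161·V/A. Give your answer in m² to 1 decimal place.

62.7

Summing Sᵢαᵢ: 29.068 + 1.524 + 1.014 → A₁ = 31.606 sabins.
V = 108.288 m³. Target absorption A₂ = 0.161 × 108.288 / 0.22 = 79.247 sabins.
Absorption to add: 79.247 − 31.606 = 47.641 sabins.
Net gain per m²: Δα = 0.78 − 0.02 = 0.76.
Panel area = 47.641 / 0.76 = 62.7 m².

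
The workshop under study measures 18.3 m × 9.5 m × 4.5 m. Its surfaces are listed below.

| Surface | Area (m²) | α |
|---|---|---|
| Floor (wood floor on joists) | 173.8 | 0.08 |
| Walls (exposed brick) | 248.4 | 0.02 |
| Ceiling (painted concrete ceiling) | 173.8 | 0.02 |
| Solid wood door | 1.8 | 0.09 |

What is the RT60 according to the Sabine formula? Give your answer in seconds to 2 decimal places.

A = Σ Sᵢαᵢ = 173.8·0.08 + 248.4·0.02 + 173.8·0.02 + 1.8·0.09 = 22.510 sabins.
Volume V = 18.3 × 9.5 × 4.5 = 782.325 m³.
Sabine: RT60 = 0.161 × 782.325 / 22.510 = 5.60 s.

5.60 s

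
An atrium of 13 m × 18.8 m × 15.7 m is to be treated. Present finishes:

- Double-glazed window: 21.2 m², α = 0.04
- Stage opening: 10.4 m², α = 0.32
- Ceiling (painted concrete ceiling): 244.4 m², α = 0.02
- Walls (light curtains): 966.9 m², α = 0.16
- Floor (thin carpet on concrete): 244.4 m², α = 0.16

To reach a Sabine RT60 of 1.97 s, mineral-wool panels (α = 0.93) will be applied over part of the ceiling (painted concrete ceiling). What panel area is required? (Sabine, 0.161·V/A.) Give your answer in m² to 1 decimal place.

121.7

Total absorption A₁ = 21.2*0.04 + 10.4*0.32 + 244.4*0.02 + 966.9*0.16 + 244.4*0.16
  = 0.848 + 3.328 + 4.888 + 154.704 + 39.104 = 202.872 m² sabins.
V = 3837.08 m³. Target absorption A₂ = 0.161 × 3837.08 / 1.97 = 313.589 sabins.
ΔA needed = 313.589 − 202.872 = 110.717 sabins.
Net gain per m²: Δα = 0.93 − 0.02 = 0.91.
Area = ΔA/Δα = 110.717/0.91 = 121.7 m².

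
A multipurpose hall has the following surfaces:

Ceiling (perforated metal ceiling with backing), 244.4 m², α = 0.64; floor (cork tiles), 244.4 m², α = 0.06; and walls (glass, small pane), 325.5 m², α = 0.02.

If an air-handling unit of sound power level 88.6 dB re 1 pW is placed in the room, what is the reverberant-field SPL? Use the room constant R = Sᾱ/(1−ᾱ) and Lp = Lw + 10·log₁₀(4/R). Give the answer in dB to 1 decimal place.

A = 177.590 sabins; S = 814.3 m².
ᾱ = 0.2181, so room constant R = A/(1−ᾱ) = 227.126 m².
Lp = Lw + 10 log₁₀(4/R) = 88.6 -17.54 = 71.1 dB.

71.1 dB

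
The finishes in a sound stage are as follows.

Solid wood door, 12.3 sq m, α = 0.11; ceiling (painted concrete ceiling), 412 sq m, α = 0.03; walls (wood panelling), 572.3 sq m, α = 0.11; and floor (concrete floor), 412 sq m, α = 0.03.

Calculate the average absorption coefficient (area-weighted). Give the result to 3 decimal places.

Total surface area S = 1408.6 sq m.
A = 12.3·0.11 + 412·0.03 + 572.3·0.11 + 412·0.03 = 89.026 sabins.
ᾱ = A/S = 0.063.

0.063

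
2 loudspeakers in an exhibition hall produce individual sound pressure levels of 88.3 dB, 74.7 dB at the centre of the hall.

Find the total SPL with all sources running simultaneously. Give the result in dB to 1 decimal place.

Σ 10^(Lᵢ/10) = 7.056e+08.
Combined level = 10 log₁₀(7.056e+08) = 88.5 dB.

88.5 dB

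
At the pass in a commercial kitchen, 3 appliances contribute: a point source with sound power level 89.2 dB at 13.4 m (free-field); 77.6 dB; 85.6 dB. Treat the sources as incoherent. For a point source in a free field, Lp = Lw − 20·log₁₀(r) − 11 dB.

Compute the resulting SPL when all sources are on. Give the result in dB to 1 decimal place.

86.2 dB

Source at 13.4 m: Lp = 89.2 − 20·log₁₀(13.4) − 11 = 55.7 dB.
Σ 10^(Lᵢ/10) = 4.21e+08.
Combined level = 10 log₁₀(4.21e+08) = 86.2 dB.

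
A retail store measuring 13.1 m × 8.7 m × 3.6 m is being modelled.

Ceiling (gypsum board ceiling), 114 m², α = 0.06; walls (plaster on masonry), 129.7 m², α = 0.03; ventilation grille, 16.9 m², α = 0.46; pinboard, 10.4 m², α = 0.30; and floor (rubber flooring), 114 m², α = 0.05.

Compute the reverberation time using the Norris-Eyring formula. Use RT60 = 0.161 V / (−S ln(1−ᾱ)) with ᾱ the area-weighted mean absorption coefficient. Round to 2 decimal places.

Total surface area S = 114 + 129.7 + 16.9 + 10.4 + 114 = 385.0 m².
Absorption A = 114·0.06 + 129.7·0.03 + 16.9·0.46 + 10.4·0.30 + 114·0.05 = 27.325 sabins.
ᾱ = 27.325 / 385.0 = 0.0710.
−S·ln(1−ᾱ) = −385.0 × ln(1 − 0.0710) = 28.354.
V = 13.1 × 8.7 × 3.6 = 410.292 m³.
RT60 = 0.161 × 410.292 / 28.354 = 2.33 s.

2.33 seconds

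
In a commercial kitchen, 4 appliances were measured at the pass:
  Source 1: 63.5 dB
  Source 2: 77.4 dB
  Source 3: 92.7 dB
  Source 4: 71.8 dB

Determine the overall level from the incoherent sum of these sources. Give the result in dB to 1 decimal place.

Sum in the linear (power) domain: Σ 10^(Lᵢ/10) = 10^(63.5/10) + 10^(77.4/10) + 10^(92.7/10) + 10^(71.8/10) = 1.934e+09.
L_total = 10·log₁₀(1.934e+09) = 92.9 dB.

92.9 dB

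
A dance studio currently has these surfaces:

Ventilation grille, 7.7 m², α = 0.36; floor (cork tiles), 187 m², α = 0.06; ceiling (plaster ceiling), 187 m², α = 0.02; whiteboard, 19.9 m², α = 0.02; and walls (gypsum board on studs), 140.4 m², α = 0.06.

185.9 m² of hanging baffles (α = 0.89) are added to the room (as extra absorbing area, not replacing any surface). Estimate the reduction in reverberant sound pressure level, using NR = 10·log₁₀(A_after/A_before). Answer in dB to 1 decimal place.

Equivalent absorption area: A_before = 7.7·0.36 + 187·0.06 + 187·0.02 + 19.9·0.02 + 140.4·0.06 = 26.554 m².
Added absorption = 185.9 × 0.89 = 165.451 sabins.
New total A_after = 192.005 sabins.
NR = 10·log₁₀(192.005/26.554) = 8.6 dB.

8.6 dB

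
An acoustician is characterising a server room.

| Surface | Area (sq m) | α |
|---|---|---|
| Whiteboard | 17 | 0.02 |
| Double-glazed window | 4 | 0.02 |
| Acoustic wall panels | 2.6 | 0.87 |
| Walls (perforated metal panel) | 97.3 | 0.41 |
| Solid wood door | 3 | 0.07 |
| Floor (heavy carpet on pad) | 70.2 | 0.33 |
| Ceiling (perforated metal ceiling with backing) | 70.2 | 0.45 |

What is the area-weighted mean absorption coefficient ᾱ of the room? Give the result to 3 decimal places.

0.369

Total surface area S = 264.3 sq m.
Weighted sum Σ Sα = 97.541.
ᾱ = A/S = 0.369.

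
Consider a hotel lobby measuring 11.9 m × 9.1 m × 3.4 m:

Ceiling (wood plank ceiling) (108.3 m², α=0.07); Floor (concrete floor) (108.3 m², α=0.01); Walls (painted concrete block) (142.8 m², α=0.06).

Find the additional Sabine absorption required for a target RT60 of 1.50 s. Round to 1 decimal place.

22.3 sabins

Summing Sᵢαᵢ: 7.581 + 1.083 + 8.568 → A₁ = 17.232 sabins.
Target A₂ = 0.161·368.186/1.50 = 39.519 sabins (V = 368.186 m³).
Shortfall: 39.519 − 17.232 = 22.3 sabins.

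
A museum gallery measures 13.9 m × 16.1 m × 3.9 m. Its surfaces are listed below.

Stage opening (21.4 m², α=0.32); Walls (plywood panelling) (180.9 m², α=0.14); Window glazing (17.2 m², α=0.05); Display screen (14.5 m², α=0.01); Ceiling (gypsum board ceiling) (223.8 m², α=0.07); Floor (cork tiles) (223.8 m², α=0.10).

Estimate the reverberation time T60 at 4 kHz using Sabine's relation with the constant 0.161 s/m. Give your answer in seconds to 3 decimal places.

1.973 s

Equivalent absorption area: A = 21.4*0.32 + 180.9*0.14 + 17.2*0.05 + 14.5*0.01 + 223.8*0.07 + 223.8*0.10 = 71.225 m².
Volume V = 13.9 × 16.1 × 3.9 = 872.781 m³.
Sabine: RT60 = 0.161 × 872.781 / 71.225 = 1.973 s.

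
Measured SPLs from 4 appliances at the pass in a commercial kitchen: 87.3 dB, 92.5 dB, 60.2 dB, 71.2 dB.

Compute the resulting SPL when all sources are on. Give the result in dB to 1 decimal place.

Converting to relative power and adding: 10^(87.3/10) + 10^(92.5/10) + 10^(60.2/10) + 10^(71.2/10) = 2.33e+09.
L_total = 10·log₁₀(2.33e+09) = 93.7 dB.

93.7 dB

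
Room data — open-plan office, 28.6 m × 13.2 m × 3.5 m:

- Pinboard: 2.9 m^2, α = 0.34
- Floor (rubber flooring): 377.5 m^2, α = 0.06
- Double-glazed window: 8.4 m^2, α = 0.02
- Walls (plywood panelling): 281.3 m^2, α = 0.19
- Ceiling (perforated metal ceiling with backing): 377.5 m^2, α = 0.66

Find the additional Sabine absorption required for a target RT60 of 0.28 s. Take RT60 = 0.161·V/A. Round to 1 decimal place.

A₁ = Σ Sᵢαᵢ = 2.9·0.34 + 377.5·0.06 + 8.4·0.02 + 281.3·0.19 + 377.5·0.66 = 326.401 sabins.
V = 1321.32 m³. Required absorption A₂ = 0.161 × 1321.32 / 0.28 = 759.759 sabins.
Shortfall: 759.759 − 326.401 = 433.4 sabins.

433.4 sabins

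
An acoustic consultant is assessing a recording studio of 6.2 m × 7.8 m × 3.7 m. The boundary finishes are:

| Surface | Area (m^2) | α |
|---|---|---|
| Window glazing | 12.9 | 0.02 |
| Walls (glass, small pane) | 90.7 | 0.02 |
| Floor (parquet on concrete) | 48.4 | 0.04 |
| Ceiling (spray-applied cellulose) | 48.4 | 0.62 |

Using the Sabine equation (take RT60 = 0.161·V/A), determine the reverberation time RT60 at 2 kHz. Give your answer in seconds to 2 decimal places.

A = Σ Sᵢαᵢ = 12.9*0.02 + 90.7*0.02 + 48.4*0.04 + 48.4*0.62 = 34.016 sabins.
V = 6.2·7.8·3.7 = 178.932 m³.
T = 0.161 V/A = 0.161·178.932/34.016 = 0.85 s.

0.85 sec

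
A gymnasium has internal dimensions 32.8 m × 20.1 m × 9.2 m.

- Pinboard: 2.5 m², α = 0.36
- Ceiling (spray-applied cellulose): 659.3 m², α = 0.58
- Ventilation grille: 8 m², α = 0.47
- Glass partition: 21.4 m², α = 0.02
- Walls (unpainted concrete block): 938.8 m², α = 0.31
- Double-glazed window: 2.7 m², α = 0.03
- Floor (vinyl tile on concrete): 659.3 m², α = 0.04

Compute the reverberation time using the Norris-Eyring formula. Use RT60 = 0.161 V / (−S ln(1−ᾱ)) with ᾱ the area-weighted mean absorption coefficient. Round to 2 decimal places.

Total surface area S = 2.5 + 659.3 + 8 + 21.4 + 938.8 + 2.7 + 659.3 = 2292.0 m².
Σ(Sᵢαᵢ) = 2.5·0.36 + 659.3·0.58 + 8·0.47 + 21.4·0.02 + 938.8·0.31 + 2.7·0.03 + 659.3·0.04 = 704.963.
Mean coefficient ᾱ = A/S = 0.3076.
−S·ln(1−ᾱ) = −2292.0 × ln(1 − 0.3076) = 842.520.
V = 32.8 × 20.1 × 9.2 = 6065.376 m³.
RT60 = 0.161 × 6065.376 / 842.520 = 1.16 s.

1.16 s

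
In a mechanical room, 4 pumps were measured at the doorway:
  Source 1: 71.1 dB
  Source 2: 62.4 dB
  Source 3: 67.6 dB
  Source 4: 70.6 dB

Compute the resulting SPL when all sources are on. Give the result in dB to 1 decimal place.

Σ 10^(Lᵢ/10) = 3.186e+07.
Combined level = 10 log₁₀(3.186e+07) = 75.0 dB.

75.0 dB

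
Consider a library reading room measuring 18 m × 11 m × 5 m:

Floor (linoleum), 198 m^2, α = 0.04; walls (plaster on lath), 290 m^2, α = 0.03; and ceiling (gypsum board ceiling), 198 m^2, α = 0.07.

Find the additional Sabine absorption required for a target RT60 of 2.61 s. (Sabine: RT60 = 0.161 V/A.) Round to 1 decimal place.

Summing Sᵢαᵢ: 7.920 + 8.700 + 13.860 → A₁ = 30.480 sabins.
Target A₂ = 0.161·990/2.61 = 61.069 sabins (V = 990 m³).
Additional absorption ΔA = 61.069 − 30.480 = 30.6 sabins.

30.6 sabins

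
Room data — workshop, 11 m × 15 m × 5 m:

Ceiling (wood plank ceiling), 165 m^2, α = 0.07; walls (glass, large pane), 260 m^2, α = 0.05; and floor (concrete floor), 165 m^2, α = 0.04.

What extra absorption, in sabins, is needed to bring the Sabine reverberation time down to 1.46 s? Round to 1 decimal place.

Equivalent absorption area: A₁ = 165*0.07 + 260*0.05 + 165*0.04 = 31.150 m^2.
V = 825 m³. Required absorption A₂ = 0.161 × 825 / 1.46 = 90.976 sabins.
ΔA = A₂ − A₁ = 90.976 − 31.150 = 59.8 sabins.

59.8 sabins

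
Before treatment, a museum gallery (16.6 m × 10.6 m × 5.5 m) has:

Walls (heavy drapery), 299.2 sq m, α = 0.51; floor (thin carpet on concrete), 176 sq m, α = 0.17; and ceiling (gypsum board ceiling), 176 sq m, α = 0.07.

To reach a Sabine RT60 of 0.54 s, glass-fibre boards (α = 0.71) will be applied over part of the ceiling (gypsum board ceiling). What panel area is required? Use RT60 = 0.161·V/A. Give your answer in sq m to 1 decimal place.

146.4

A₁ = Σ Sᵢαᵢ = 299.2×0.51 + 176×0.17 + 176×0.07 = 194.832 sabins.
V = 967.78 m³. Target absorption A₂ = 0.161 × 967.78 / 0.54 = 288.542 sabins.
ΔA needed = 288.542 − 194.832 = 93.710 sabins.
Each sq m of panel replacing the ceiling (gypsum board ceiling) adds (0.71 − 0.07) = 0.64 sabins.
Area = ΔA/Δα = 93.710/0.64 = 146.4 sq m.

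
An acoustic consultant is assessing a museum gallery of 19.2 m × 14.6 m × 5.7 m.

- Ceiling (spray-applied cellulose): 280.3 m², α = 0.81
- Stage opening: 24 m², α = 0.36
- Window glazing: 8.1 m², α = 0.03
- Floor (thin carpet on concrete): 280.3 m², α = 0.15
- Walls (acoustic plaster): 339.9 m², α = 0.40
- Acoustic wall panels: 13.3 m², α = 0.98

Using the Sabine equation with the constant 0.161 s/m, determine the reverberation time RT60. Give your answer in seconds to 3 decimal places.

0.603 s

Equivalent absorption area: A = 280.3×0.81 + 24×0.36 + 8.1×0.03 + 280.3×0.15 + 339.9×0.40 + 13.3×0.98 = 426.965 m².
Room volume: 1597.824 m³.
RT60 = 0.161 · V / A = 0.161 × 1597.824 / 426.965 = 0.603 s.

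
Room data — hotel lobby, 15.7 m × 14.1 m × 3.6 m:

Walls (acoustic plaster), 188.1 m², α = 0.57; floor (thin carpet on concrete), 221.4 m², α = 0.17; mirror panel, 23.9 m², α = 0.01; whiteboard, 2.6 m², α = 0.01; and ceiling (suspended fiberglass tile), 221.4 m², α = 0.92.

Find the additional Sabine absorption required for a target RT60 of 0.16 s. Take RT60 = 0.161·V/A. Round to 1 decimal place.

453.1 sabins

Equivalent absorption area: A₁ = 188.1*0.57 + 221.4*0.17 + 23.9*0.01 + 2.6*0.01 + 221.4*0.92 = 348.808 m².
Target A₂ = 0.161·796.932/0.16 = 801.913 sabins (V = 796.932 m³).
Additional absorption ΔA = 801.913 − 348.808 = 453.1 sabins.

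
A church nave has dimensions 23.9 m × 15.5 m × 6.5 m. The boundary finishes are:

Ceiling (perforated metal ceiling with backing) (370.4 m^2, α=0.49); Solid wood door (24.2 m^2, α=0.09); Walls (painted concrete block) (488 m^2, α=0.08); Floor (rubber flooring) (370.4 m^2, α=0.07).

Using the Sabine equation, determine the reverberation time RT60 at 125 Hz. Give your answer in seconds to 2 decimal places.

Total absorption A = 370.4*0.49 + 24.2*0.09 + 488*0.08 + 370.4*0.07
  = 181.496 + 2.178 + 39.040 + 25.928 = 248.642 m^2 sabins.
V = 23.9·15.5·6.5 = 2407.925 m³.
RT60 = 0.161 · V / A = 0.161 × 2407.925 / 248.642 = 1.56 s.

1.56 s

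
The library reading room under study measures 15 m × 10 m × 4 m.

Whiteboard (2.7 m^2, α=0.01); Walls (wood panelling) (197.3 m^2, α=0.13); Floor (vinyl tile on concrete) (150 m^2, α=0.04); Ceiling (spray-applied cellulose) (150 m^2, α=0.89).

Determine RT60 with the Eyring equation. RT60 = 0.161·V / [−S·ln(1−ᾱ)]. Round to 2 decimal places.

S = Σ Sᵢ = 500.0 m^2.
Absorption A = 2.7·0.01 + 197.3·0.13 + 150·0.04 + 150·0.89 = 165.176 sabins.
ᾱ = 165.176 / 500.0 = 0.3304.
−S·ln(1−ᾱ) = −500.0 × ln(1 − 0.3304) = 200.537.
V = 15 × 10 × 4 = 600 m³.
T = 0.161·V/[−S·ln(1−ᾱ)] = 0.161·600/200.537 = 0.48 s.

0.48 sec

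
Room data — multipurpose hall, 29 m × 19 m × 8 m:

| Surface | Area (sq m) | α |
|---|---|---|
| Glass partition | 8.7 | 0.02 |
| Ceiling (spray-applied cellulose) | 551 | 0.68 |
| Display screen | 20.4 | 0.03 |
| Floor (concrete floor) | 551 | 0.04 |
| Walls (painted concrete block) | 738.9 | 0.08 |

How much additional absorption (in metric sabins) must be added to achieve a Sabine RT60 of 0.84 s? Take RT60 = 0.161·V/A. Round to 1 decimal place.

388.2 sabins

Summing Sᵢαᵢ: 0.174 + 374.680 + 0.612 + 22.040 + 59.112 → A₁ = 456.618 sabins.
V = 4408 m³. Required absorption A₂ = 0.161 × 4408 / 0.84 = 844.867 sabins.
Shortfall: 844.867 − 456.618 = 388.2 sabins.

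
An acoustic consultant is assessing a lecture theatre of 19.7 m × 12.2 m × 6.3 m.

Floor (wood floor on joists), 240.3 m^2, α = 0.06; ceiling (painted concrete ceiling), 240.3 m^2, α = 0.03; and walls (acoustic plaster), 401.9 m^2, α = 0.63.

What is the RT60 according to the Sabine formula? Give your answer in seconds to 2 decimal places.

Summing Sᵢαᵢ: 14.418 + 7.209 + 253.197 → A = 274.824 sabins.
Room volume: 1514.142 m³.
RT60 = 0.161 · V / A = 0.161 × 1514.142 / 274.824 = 0.89 s.

0.89 sec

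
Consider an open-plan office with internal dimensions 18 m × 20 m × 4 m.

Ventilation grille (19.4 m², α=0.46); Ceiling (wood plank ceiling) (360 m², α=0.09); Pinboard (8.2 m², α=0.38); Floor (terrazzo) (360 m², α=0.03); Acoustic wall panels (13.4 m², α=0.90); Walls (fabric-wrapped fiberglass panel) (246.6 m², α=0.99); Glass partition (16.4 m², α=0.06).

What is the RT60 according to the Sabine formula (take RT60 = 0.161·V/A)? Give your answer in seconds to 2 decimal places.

A = Σ Sᵢαᵢ = 19.4·0.46 + 360·0.09 + 8.2·0.38 + 360·0.03 + 13.4·0.90 + 246.6·0.99 + 16.4·0.06 = 312.418 sabins.
Room volume: 1440 m³.
RT60 = 0.161 · V / A = 0.161 × 1440 / 312.418 = 0.74 s.

0.74 s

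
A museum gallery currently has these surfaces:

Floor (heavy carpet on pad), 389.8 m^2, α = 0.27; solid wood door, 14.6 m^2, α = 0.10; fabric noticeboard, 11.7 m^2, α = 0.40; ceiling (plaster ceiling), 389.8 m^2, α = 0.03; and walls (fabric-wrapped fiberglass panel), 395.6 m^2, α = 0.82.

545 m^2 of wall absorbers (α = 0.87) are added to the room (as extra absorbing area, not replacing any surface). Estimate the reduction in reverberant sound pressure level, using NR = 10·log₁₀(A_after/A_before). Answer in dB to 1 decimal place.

3.1 dB

Equivalent absorption area: A_before = 389.8×0.27 + 14.6×0.10 + 11.7×0.40 + 389.8×0.03 + 395.6×0.82 = 447.472 m^2.
Treatment contributes 545·0.87 = 474.150 sabins.
New total A_after = 921.622 sabins.
NR = 10·log₁₀(921.622/447.472) = 3.1 dB.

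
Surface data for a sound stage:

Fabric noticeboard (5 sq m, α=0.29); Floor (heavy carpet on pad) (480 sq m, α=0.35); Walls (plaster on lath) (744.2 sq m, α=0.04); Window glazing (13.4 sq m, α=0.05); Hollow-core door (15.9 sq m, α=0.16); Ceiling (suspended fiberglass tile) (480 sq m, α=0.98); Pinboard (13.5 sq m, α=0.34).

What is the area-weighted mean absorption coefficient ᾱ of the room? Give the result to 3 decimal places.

0.387

Total surface area S = 1752.0 sq m.
A = 5*0.29 + 480*0.35 + 744.2*0.04 + 13.4*0.05 + 15.9*0.16 + 480*0.98 + 13.5*0.34 = 677.422 sabins.
ᾱ = A/S = 0.387.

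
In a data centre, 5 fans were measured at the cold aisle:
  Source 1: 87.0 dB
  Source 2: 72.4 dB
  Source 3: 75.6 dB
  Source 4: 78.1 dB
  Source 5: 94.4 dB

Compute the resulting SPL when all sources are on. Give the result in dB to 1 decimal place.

Converting to relative power and adding: 10^(87.0/10) + 10^(72.4/10) + 10^(75.6/10) + 10^(78.1/10) + 10^(94.4/10) = 3.374e+09.
L_total = 10·log₁₀(3.374e+09) = 95.3 dB.

95.3 dB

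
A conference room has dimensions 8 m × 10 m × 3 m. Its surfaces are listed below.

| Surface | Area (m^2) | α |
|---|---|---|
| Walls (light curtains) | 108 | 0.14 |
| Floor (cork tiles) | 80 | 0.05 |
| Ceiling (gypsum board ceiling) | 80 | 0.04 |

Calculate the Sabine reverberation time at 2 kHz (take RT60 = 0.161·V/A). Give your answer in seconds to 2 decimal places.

Total absorption A = 108·0.14 + 80·0.05 + 80·0.04
  = 15.120 + 4.000 + 3.200 = 22.320 m^2 sabins.
V = 8·10·3 = 240 m³.
RT60 = 0.161 · V / A = 0.161 × 240 / 22.320 = 1.73 s.

1.73 sec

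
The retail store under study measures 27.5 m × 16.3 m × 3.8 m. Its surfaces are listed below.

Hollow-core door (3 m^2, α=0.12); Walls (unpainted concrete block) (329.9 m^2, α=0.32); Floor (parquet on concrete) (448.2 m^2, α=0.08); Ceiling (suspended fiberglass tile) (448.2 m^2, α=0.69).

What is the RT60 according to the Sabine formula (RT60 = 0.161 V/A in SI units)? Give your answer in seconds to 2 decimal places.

0.61 seconds

Summing Sᵢαᵢ: 0.360 + 105.568 + 35.856 + 309.258 → A = 451.042 sabins.
Volume V = 27.5 × 16.3 × 3.8 = 1703.35 m³.
T = 0.161 V/A = 0.161·1703.35/451.042 = 0.61 s.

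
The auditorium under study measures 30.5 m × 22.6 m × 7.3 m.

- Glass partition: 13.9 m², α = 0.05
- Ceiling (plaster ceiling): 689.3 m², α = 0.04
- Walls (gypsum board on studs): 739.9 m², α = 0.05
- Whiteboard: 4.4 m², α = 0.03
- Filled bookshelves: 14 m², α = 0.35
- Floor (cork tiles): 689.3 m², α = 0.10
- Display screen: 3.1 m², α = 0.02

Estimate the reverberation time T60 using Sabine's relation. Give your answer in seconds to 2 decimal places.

5.82 sec

Summing Sᵢαᵢ: 0.695 + 27.572 + 36.995 + 0.132 + 4.900 + 68.930 + 0.062 → A = 139.286 sabins.
Room volume: 5031.89 m³.
T = 0.161 V/A = 0.161·5031.89/139.286 = 5.82 s.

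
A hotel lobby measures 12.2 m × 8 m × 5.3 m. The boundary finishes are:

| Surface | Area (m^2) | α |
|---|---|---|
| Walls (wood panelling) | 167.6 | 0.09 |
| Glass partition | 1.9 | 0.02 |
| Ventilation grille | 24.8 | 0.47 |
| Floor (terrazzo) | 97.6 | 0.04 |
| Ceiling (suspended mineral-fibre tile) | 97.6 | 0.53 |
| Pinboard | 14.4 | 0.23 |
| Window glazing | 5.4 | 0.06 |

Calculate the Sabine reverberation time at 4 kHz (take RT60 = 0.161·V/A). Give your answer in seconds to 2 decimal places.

Equivalent absorption area: A = 167.6·0.09 + 1.9·0.02 + 24.8·0.47 + 97.6·0.04 + 97.6·0.53 + 14.4·0.23 + 5.4·0.06 = 86.046 m^2.
Room volume: 517.28 m³.
RT60 = 0.161 · V / A = 0.161 × 517.28 / 86.046 = 0.97 s.

0.97 sec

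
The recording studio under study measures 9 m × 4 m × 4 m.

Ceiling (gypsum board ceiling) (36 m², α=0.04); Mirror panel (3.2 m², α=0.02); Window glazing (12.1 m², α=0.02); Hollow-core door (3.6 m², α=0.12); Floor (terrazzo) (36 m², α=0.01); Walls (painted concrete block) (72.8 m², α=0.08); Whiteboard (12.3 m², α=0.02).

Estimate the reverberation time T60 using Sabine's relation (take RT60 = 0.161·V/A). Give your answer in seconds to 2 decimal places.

Summing Sᵢαᵢ: 1.440 + 0.064 + 0.242 + 0.432 + 0.360 + 5.824 + 0.246 → A = 8.608 sabins.
Room volume: 144 m³.
Sabine: RT60 = 0.161 × 144 / 8.608 = 2.69 s.

2.69 seconds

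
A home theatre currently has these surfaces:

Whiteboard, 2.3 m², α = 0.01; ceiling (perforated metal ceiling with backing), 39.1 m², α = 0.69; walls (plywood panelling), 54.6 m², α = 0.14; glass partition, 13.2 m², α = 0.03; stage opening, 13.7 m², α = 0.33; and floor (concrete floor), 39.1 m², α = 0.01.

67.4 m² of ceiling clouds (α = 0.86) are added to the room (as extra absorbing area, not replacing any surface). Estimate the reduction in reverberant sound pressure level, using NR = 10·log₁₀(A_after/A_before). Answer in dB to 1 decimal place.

Summing Sᵢαᵢ: 0.023 + 26.979 + 7.644 + 0.396 + 4.521 + 0.391 → A_before = 39.954 sabins.
Treatment contributes 67.4·0.86 = 57.964 sabins.
A_after = 39.954 + 57.964 = 97.918 sabins.
Reduction = 10 log₁₀(A_after/A_before) = 10 log₁₀(2.4508) = 3.9 dB.

3.9 dB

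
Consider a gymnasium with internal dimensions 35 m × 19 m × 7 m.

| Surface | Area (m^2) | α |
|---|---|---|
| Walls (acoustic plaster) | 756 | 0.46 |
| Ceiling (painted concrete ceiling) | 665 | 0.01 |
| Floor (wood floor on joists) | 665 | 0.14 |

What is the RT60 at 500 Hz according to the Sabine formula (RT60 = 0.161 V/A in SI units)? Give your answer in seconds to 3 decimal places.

A = Σ Sᵢαᵢ = 756×0.46 + 665×0.01 + 665×0.14 = 447.510 sabins.
Room volume: 4655 m³.
T = 0.161 V/A = 0.161·4655/447.510 = 1.675 s.

1.675 seconds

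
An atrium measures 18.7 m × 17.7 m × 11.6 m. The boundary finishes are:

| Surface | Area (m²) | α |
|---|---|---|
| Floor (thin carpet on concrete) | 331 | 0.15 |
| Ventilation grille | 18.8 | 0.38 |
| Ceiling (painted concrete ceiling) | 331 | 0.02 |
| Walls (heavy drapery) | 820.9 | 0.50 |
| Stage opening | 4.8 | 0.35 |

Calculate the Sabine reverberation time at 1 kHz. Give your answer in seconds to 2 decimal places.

Total absorption A = 331×0.15 + 18.8×0.38 + 331×0.02 + 820.9×0.50 + 4.8×0.35
  = 49.650 + 7.144 + 6.620 + 410.450 + 1.680 = 475.544 m² sabins.
Room volume: 3839.484 m³.
Sabine: RT60 = 0.161 × 3839.484 / 475.544 = 1.30 s.

1.30 s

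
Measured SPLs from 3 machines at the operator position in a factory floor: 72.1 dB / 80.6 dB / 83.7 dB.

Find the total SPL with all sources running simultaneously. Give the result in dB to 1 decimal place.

Sum in the linear (power) domain: Σ 10^(Lᵢ/10) = 10^(72.1/10) + 10^(80.6/10) + 10^(83.7/10) = 3.655e+08.
Back to dB: 10·log₁₀ Σ = 85.6 dB.

85.6 dB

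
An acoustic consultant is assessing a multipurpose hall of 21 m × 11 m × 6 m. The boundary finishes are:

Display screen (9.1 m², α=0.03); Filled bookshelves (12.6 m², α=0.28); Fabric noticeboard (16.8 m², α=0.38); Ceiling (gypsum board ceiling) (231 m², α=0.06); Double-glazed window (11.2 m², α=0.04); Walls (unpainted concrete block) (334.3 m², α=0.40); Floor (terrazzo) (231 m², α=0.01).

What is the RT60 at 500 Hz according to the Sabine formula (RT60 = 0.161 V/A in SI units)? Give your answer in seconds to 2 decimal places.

1.39 s

Total absorption A = 9.1×0.03 + 12.6×0.28 + 16.8×0.38 + 231×0.06 + 11.2×0.04 + 334.3×0.40 + 231×0.01
  = 0.273 + 3.528 + 6.384 + 13.860 + 0.448 + 133.720 + 2.310 = 160.523 m² sabins.
V = 21·11·6 = 1386 m³.
T = 0.161 V/A = 0.161·1386/160.523 = 1.39 s.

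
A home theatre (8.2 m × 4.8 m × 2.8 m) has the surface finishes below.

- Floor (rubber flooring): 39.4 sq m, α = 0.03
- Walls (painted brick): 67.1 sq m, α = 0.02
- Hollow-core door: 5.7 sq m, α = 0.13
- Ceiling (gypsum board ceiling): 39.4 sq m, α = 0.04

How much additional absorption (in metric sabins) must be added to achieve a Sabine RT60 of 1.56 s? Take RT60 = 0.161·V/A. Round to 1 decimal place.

6.5 sabins

A₁ = Σ Sᵢαᵢ = 39.4*0.03 + 67.1*0.02 + 5.7*0.13 + 39.4*0.04 = 4.841 sabins.
V = 110.208 m³. Required absorption A₂ = 0.161 × 110.208 / 1.56 = 11.374 sabins.
Additional absorption ΔA = 11.374 − 4.841 = 6.5 sabins.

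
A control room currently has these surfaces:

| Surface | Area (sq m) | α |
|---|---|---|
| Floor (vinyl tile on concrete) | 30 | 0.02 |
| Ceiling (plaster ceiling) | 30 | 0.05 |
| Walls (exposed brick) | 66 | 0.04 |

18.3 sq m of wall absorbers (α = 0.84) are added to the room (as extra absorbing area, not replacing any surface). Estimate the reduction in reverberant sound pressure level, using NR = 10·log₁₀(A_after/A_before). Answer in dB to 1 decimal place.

6.3 dB

Total absorption A_before = 30*0.02 + 30*0.05 + 66*0.04
  = 0.600 + 1.500 + 2.640 = 4.740 sq m sabins.
Added absorption = 18.3 × 0.84 = 15.372 sabins.
New total A_after = 20.112 sabins.
NR = 10·log₁₀(20.112/4.740) = 6.3 dB.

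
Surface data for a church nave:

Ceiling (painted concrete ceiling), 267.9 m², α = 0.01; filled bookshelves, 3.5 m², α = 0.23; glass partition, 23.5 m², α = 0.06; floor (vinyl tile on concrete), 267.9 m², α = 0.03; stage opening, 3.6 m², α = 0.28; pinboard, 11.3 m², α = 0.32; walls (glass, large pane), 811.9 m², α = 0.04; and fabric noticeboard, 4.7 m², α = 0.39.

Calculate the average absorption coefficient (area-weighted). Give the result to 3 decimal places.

S = Σ Sᵢ = 267.9 + 3.5 + 23.5 + 267.9 + 3.6 + 11.3 + 811.9 + 4.7 = 1394.3 m².
A = 267.9·0.01 + 3.5·0.23 + 23.5·0.06 + 267.9·0.03 + 3.6·0.28 + 11.3·0.32 + 811.9·0.04 + 4.7·0.39 = 51.864 sabins.
ᾱ = 51.864 / 1394.3 = 0.037.

0.037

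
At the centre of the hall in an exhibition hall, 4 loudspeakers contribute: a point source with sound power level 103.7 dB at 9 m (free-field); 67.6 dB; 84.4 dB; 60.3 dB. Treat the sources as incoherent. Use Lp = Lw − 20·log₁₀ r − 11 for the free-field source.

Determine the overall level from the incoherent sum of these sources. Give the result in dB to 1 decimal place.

84.8 dB

Source at 9 m: Lp = 103.7 − 20·log₁₀(9) − 11 = 73.6 dB.
Sum in the linear (power) domain: Σ 10^(Lᵢ/10) = 10^(73.6/10) + 10^(67.6/10) + 10^(84.4/10) + 10^(60.3/10) = 3.052e+08.
Back to dB: 10·log₁₀ Σ = 84.8 dB.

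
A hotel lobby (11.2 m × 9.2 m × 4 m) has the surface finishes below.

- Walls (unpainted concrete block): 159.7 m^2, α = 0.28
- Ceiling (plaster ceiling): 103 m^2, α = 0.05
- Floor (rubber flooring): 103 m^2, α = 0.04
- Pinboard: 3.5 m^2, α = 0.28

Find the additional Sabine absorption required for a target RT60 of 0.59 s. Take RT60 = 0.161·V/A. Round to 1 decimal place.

Summing Sᵢαᵢ: 44.716 + 5.150 + 4.120 + 0.980 → A₁ = 54.966 sabins.
V = 412.16 m³. Required absorption A₂ = 0.161 × 412.16 / 0.59 = 112.471 sabins.
Additional absorption ΔA = 112.471 − 54.966 = 57.5 sabins.

57.5 sabins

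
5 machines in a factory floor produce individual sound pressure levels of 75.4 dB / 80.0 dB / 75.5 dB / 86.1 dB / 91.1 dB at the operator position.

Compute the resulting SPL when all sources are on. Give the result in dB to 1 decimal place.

92.7 dB

Σ 10^(Lᵢ/10) = 1.866e+09.
L_total = 10·log₁₀(1.866e+09) = 92.7 dB.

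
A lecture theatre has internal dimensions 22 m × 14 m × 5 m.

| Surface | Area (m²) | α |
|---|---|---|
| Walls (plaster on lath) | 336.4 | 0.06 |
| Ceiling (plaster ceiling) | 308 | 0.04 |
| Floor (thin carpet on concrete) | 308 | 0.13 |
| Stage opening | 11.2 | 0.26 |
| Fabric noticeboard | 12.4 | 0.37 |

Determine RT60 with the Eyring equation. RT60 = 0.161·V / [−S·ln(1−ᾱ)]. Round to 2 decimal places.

Total surface area S = 336.4 + 308 + 308 + 11.2 + 12.4 = 976.0 m².
Absorption A = 336.4·0.06 + 308·0.04 + 308·0.13 + 11.2·0.26 + 12.4·0.37 = 80.044 sabins.
ᾱ = 80.044 / 976.0 = 0.0820.
−S·ln(1−ᾱ) = −976.0 × ln(1 − 0.0820) = 83.504.
V = 22 × 14 × 5 = 1540 m³.
RT60 = 0.161 × 1540 / 83.504 = 2.97 s.

2.97 s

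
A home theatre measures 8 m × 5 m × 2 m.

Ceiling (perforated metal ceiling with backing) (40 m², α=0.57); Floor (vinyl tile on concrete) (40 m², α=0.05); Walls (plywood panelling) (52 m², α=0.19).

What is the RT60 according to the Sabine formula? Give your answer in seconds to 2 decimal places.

A = Σ Sᵢαᵢ = 40·0.57 + 40·0.05 + 52·0.19 = 34.680 sabins.
V = 8·5·2 = 80 m³.
RT60 = 0.161 · V / A = 0.161 × 80 / 34.680 = 0.37 s.

0.37 seconds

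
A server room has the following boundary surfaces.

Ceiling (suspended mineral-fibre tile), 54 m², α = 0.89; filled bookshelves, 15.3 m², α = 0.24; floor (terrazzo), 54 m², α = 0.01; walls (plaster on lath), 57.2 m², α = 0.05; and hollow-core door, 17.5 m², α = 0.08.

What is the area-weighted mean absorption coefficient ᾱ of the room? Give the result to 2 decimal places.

0.29

S = Σ Sᵢ = 54 + 15.3 + 54 + 57.2 + 17.5 = 198.0 m².
Weighted sum Σ Sα = 56.532.
ᾱ = A/S = 0.29.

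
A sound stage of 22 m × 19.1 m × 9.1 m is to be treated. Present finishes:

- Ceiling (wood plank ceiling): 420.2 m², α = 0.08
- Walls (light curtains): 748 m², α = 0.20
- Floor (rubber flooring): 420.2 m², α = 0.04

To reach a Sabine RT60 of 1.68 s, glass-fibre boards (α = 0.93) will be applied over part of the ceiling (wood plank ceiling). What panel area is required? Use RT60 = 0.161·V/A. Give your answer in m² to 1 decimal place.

Equivalent absorption area: A₁ = 420.2·0.08 + 748·0.20 + 420.2·0.04 = 200.024 m².
Required A₂ = 0.161·3823.82/1.68 = 366.449 sabins.
Absorption to add: 366.449 − 200.024 = 166.425 sabins.
Each m² of panel replacing the ceiling (wood plank ceiling) adds (0.93 − 0.08) = 0.85 sabins.
Panel area = 166.425 / 0.85 = 195.8 m².

195.8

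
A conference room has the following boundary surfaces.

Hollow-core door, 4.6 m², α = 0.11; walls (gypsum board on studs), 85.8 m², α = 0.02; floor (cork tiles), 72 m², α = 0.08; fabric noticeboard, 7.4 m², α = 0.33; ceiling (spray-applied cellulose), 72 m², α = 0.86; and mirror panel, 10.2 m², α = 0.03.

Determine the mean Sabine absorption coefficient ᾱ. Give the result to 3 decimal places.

Total surface area S = 252.0 m².
Σ(Sᵢαᵢ) = 4.6·0.11 + 85.8·0.02 + 72·0.08 + 7.4·0.33 + 72·0.86 + 10.2·0.03 = 72.650.
ᾱ = A/S = 0.288.

0.288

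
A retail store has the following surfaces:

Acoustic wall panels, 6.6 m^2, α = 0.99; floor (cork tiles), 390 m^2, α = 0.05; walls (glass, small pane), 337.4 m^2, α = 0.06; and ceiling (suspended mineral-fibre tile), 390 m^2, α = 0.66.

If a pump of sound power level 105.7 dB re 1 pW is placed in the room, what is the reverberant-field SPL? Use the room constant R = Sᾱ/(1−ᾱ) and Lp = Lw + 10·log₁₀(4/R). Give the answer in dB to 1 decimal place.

A = 303.678 sabins; S = 1124.0 m^2.
ᾱ = 303.678/1124.0 = 0.2702; R = Sᾱ/(1−ᾱ) = 303.678/(1−0.2702) = 416.111 m^2.
Lp = Lw + 10 log₁₀(4/R) = 105.7 -20.17 = 85.5 dB.

85.5 dB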